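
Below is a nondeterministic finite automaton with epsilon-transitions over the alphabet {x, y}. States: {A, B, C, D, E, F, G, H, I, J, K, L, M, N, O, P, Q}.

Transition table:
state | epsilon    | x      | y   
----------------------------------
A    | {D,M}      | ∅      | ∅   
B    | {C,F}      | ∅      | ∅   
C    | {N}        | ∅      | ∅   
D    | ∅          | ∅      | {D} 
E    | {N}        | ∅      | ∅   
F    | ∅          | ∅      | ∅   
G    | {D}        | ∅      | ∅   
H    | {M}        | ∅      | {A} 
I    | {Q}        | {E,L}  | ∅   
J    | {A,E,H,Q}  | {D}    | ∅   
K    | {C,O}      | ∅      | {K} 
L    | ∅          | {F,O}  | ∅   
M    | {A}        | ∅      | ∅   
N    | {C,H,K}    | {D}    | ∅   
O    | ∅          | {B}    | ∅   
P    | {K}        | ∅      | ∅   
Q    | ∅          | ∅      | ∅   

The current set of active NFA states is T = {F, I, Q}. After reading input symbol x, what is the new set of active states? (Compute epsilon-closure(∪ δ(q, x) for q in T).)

I on x → {E, L}.
No x-transition from F, Q.
Union after reading x: {E, L}.
Now take the epsilon-closure:
From E via epsilon: add N.
From N via epsilon: add C, H, K.
From H via epsilon: add M.
From K via epsilon: add O.
From M via epsilon: add A.
From A via epsilon: add D.
No new states can be added; the closed set is {A, C, D, E, H, K, L, M, N, O}.

{A, C, D, E, H, K, L, M, N, O}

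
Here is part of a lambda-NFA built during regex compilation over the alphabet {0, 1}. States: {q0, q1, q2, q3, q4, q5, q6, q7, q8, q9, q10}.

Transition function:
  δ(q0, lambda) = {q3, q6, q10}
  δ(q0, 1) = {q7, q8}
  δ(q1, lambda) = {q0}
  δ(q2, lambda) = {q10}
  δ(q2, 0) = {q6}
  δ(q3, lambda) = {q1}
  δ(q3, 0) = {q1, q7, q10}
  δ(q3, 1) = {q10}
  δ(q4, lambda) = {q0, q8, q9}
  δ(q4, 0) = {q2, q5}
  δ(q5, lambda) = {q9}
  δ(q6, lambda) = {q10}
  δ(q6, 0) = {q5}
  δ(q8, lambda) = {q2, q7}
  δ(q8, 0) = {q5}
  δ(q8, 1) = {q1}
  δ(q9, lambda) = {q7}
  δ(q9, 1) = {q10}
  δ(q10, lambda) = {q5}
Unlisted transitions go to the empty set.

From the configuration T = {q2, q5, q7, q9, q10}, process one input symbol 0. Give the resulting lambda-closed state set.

q2 on 0 → {q6}.
No 0-transition from q5, q7, q9, q10.
Union after reading 0: {q6}.
Now take the lambda-closure:
From q6 via lambda: add q10.
From q10 via lambda: add q5.
From q5 via lambda: add q9.
From q9 via lambda: add q7.
No new states can be added; the closed set is {q5, q6, q7, q9, q10}.

{q5, q6, q7, q9, q10}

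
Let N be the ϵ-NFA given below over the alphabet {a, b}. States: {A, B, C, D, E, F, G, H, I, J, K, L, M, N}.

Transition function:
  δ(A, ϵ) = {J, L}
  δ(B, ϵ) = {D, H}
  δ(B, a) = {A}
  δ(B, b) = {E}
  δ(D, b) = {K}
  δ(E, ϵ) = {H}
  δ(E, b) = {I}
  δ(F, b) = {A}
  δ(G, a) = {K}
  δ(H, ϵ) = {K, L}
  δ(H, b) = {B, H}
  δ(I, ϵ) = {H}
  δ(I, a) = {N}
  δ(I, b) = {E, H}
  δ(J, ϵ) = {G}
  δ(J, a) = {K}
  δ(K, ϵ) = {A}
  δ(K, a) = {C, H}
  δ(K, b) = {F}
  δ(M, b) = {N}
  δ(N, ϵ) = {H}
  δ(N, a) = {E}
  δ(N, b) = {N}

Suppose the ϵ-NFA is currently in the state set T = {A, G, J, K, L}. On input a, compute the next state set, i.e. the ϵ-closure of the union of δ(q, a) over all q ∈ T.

{A, C, G, H, J, K, L}

G on a → {K}.
J on a → {K}.
K on a → {C, H}.
No a-transition from A, L.
Union after reading a: {C, H, K}.
Now take the ϵ-closure:
From H via ϵ: add L.
From K via ϵ: add A.
From A via ϵ: add J.
From J via ϵ: add G.
No new states can be added; the closed set is {A, C, G, H, J, K, L}.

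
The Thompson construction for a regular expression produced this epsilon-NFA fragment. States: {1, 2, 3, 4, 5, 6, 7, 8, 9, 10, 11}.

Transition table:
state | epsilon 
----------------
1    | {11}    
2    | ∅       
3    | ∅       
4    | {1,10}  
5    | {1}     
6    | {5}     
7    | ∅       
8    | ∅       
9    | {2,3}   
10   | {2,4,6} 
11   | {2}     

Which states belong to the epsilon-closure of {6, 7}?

{1, 2, 5, 6, 7, 11}

Start with {6, 7}.
From 6 via epsilon: add 5.
From 5 via epsilon: add 1.
From 1 via epsilon: add 11.
From 11 via epsilon: add 2.
No new states can be added; the closed set is {1, 2, 5, 6, 7, 11}.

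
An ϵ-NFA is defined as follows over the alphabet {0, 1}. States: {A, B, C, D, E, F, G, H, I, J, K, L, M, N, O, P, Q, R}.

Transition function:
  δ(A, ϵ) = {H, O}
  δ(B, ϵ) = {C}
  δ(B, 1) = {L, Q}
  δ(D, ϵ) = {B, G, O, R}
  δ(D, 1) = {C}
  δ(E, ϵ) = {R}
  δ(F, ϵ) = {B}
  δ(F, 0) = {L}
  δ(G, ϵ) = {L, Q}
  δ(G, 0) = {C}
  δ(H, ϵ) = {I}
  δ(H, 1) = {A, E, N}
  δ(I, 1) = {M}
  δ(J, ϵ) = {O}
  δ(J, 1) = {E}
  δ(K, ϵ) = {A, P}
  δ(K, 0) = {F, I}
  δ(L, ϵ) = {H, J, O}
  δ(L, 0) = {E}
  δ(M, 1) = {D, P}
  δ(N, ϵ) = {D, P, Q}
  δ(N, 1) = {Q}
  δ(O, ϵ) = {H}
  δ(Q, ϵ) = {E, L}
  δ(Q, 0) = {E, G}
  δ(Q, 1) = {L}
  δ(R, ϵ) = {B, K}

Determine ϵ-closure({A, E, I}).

Start with {A, E, I}.
From A via ϵ: add H, O.
From E via ϵ: add R.
From R via ϵ: add B, K.
From B via ϵ: add C.
From K via ϵ: add P.
No new states can be added; the closed set is {A, B, C, E, H, I, K, O, P, R}.

{A, B, C, E, H, I, K, O, P, R}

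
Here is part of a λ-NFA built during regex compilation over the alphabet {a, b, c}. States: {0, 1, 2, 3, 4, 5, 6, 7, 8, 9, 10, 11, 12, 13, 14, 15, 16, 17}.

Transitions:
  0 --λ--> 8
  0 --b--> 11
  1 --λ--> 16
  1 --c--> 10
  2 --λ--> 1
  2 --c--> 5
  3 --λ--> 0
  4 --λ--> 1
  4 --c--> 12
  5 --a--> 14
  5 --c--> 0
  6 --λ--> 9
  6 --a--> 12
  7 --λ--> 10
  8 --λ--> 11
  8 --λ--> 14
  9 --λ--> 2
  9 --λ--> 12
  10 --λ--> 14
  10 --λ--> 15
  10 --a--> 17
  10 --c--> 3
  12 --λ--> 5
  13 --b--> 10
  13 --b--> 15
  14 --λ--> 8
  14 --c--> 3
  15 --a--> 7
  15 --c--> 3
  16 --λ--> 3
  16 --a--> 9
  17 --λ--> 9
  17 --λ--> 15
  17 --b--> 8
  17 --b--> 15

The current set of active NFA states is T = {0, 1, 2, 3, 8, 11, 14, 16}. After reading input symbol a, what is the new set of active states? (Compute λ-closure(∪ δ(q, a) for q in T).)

{0, 1, 2, 3, 5, 8, 9, 11, 12, 14, 16}

16 on a → {9}.
No a-transition from 0, 1, 2, 3, 8, 11, 14.
Union after reading a: {9}.
Now take the λ-closure:
From 9 via λ: add 2, 12.
From 2 via λ: add 1.
From 12 via λ: add 5.
From 1 via λ: add 16.
From 16 via λ: add 3.
From 3 via λ: add 0.
From 0 via λ: add 8.
From 8 via λ: add 11, 14.
No new states can be added; the closed set is {0, 1, 2, 3, 5, 8, 9, 11, 12, 14, 16}.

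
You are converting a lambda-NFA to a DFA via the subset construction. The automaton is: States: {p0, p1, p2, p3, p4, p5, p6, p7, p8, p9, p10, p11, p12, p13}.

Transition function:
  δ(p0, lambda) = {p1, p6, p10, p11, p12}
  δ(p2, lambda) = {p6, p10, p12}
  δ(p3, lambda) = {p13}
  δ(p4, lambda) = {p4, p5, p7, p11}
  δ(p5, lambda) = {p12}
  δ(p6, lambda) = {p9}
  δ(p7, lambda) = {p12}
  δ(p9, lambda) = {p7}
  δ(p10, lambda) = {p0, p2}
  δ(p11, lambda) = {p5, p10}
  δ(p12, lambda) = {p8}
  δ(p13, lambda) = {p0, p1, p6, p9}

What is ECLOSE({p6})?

Start with {p6}.
From p6 via lambda: add p9.
From p9 via lambda: add p7.
From p7 via lambda: add p12.
From p12 via lambda: add p8.
No new states can be added; the closed set is {p6, p7, p8, p9, p12}.

{p6, p7, p8, p9, p12}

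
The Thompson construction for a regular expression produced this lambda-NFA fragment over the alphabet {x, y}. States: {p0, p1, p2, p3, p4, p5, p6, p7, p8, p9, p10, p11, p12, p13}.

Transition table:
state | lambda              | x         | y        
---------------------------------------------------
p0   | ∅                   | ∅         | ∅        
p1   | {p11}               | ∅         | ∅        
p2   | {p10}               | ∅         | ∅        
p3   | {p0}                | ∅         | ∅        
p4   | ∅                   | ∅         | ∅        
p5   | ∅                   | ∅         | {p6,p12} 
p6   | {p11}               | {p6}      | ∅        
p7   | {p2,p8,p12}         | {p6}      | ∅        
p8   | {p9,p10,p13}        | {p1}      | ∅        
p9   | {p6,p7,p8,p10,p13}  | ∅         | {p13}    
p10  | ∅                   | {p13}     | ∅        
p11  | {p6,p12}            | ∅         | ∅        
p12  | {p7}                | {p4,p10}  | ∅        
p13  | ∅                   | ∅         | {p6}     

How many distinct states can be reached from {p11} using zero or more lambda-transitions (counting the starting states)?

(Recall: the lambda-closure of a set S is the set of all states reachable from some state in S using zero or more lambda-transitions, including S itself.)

Start with {p11}.
From p11 via lambda: add p6, p12.
From p12 via lambda: add p7.
From p7 via lambda: add p2, p8.
From p2 via lambda: add p10.
From p8 via lambda: add p9, p13.
lambda-closure = {p2, p6, p7, p8, p9, p10, p11, p12, p13}, which has 9 states.

9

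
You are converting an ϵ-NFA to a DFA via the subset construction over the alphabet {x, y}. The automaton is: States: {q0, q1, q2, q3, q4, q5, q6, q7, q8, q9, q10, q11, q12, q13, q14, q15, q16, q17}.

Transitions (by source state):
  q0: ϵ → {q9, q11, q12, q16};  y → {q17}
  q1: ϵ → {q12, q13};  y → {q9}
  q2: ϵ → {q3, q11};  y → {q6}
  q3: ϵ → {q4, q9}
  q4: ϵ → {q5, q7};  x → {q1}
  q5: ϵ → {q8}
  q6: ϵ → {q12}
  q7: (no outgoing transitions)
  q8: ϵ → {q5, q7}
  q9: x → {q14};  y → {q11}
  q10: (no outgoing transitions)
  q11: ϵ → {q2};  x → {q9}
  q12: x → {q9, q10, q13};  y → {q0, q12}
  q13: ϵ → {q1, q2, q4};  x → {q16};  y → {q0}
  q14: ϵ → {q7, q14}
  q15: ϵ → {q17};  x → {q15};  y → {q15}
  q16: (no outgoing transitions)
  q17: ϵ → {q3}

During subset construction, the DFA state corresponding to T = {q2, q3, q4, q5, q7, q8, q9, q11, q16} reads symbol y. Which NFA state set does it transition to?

q2 on y → {q6}.
q9 on y → {q11}.
No y-transition from q3, q4, q5, q7, q8, q11, q16.
Union after reading y: {q6, q11}.
Now take the ϵ-closure:
From q6 via ϵ: add q12.
From q11 via ϵ: add q2.
From q2 via ϵ: add q3.
From q3 via ϵ: add q4, q9.
From q4 via ϵ: add q5, q7.
From q5 via ϵ: add q8.
No new states can be added; the closed set is {q2, q3, q4, q5, q6, q7, q8, q9, q11, q12}.

{q2, q3, q4, q5, q6, q7, q8, q9, q11, q12}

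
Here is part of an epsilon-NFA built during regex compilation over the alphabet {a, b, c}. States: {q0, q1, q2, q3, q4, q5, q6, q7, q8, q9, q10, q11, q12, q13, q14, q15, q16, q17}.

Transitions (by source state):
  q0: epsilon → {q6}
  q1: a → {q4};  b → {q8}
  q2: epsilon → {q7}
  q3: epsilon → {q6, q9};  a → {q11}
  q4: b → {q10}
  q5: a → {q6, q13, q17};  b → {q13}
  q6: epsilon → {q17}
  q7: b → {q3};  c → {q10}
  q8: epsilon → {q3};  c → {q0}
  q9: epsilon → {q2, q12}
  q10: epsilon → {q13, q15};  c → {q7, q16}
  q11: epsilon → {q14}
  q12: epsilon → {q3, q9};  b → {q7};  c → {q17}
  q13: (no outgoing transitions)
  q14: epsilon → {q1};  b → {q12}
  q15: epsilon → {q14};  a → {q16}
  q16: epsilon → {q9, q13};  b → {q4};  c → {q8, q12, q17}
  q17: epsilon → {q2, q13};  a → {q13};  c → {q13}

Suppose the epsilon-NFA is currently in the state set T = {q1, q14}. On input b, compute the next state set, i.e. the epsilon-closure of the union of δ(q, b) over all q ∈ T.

{q2, q3, q6, q7, q8, q9, q12, q13, q17}

q1 on b → {q8}.
q14 on b → {q12}.
Union after reading b: {q8, q12}.
Now take the epsilon-closure:
From q8 via epsilon: add q3.
From q12 via epsilon: add q9.
From q3 via epsilon: add q6.
From q9 via epsilon: add q2.
From q2 via epsilon: add q7.
From q6 via epsilon: add q17.
From q17 via epsilon: add q13.
No new states can be added; the closed set is {q2, q3, q6, q7, q8, q9, q12, q13, q17}.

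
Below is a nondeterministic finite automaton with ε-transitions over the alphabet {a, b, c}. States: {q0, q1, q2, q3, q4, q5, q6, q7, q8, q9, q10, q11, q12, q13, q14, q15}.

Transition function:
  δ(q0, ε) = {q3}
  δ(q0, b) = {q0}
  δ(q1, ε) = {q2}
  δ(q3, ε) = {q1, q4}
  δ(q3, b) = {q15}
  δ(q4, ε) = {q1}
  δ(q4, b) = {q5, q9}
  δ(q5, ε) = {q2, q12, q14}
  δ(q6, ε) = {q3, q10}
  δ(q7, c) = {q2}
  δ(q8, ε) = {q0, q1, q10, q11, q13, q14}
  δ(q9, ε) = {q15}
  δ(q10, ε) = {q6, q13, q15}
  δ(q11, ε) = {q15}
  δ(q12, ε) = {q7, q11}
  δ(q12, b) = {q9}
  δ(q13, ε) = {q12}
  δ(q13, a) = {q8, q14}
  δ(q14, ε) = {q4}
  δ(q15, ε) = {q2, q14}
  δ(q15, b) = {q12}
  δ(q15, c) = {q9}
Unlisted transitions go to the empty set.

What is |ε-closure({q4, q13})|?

Start with {q4, q13}.
From q4 via ε: add q1.
From q13 via ε: add q12.
From q1 via ε: add q2.
From q12 via ε: add q7, q11.
From q11 via ε: add q15.
From q15 via ε: add q14.
ε-closure = {q1, q2, q4, q7, q11, q12, q13, q14, q15}, which has 9 states.

9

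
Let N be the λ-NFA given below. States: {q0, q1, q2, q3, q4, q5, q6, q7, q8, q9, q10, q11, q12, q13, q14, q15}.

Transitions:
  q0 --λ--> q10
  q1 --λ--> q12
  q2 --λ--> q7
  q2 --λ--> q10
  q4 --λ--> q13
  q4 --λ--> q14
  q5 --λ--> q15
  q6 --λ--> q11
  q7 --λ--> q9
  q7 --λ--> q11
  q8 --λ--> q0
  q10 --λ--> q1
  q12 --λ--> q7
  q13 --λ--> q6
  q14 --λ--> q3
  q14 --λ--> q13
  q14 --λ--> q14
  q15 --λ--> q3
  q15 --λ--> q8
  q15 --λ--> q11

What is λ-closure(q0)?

Start with {q0}.
From q0 via λ: add q10.
From q10 via λ: add q1.
From q1 via λ: add q12.
From q12 via λ: add q7.
From q7 via λ: add q9, q11.
No new states can be added; the closed set is {q0, q1, q7, q9, q10, q11, q12}.

{q0, q1, q7, q9, q10, q11, q12}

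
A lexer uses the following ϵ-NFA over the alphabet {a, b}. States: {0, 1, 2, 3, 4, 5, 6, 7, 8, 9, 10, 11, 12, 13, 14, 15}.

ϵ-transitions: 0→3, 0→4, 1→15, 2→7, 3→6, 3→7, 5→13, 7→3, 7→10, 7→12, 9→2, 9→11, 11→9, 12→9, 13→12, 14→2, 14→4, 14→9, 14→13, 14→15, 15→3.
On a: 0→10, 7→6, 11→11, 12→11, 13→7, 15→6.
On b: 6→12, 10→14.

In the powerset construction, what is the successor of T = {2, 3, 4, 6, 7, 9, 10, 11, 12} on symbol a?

7 on a → {6}.
11 on a → {11}.
12 on a → {11}.
No a-transition from 2, 3, 4, 6, 9, 10.
Union after reading a: {6, 11}.
Now take the ϵ-closure:
From 11 via ϵ: add 9.
From 9 via ϵ: add 2.
From 2 via ϵ: add 7.
From 7 via ϵ: add 3, 10, 12.
No new states can be added; the closed set is {2, 3, 6, 7, 9, 10, 11, 12}.

{2, 3, 6, 7, 9, 10, 11, 12}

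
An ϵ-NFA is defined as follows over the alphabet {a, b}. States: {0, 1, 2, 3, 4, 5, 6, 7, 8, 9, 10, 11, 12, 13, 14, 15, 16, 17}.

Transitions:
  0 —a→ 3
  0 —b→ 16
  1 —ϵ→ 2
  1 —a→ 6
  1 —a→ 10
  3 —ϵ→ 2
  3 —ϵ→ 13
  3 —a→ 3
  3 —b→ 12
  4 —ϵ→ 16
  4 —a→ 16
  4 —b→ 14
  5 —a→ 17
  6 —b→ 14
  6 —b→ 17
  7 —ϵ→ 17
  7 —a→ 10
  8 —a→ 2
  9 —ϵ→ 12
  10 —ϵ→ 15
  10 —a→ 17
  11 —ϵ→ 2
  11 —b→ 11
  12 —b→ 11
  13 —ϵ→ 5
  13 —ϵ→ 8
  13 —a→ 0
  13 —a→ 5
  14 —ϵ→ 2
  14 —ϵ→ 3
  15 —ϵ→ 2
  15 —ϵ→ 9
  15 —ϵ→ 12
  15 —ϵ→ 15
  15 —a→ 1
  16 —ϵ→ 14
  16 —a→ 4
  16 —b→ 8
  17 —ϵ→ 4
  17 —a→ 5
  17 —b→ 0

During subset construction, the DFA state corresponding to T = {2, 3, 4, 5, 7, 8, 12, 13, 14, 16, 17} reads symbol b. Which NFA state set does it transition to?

{0, 2, 3, 5, 8, 11, 12, 13, 14}

3 on b → {12}.
4 on b → {14}.
12 on b → {11}.
16 on b → {8}.
17 on b → {0}.
No b-transition from 2, 5, 7, 8, 13, 14.
Union after reading b: {0, 8, 11, 12, 14}.
Now take the ϵ-closure:
From 11 via ϵ: add 2.
From 14 via ϵ: add 3.
From 3 via ϵ: add 13.
From 13 via ϵ: add 5.
No new states can be added; the closed set is {0, 2, 3, 5, 8, 11, 12, 13, 14}.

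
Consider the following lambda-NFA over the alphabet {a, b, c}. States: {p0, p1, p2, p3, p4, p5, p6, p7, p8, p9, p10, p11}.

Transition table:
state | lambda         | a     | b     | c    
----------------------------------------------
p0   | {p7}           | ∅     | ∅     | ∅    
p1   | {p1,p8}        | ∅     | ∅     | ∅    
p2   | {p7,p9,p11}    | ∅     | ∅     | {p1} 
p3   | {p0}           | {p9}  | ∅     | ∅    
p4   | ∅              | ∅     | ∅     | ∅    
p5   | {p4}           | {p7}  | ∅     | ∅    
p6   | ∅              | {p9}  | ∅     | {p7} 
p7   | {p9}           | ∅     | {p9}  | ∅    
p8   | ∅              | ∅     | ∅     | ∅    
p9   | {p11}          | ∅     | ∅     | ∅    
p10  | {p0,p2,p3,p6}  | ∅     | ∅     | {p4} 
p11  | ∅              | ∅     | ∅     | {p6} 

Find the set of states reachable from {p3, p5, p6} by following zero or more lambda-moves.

{p0, p3, p4, p5, p6, p7, p9, p11}

Start with {p3, p5, p6}.
From p3 via lambda: add p0.
From p5 via lambda: add p4.
From p0 via lambda: add p7.
From p7 via lambda: add p9.
From p9 via lambda: add p11.
No new states can be added; the closed set is {p0, p3, p4, p5, p6, p7, p9, p11}.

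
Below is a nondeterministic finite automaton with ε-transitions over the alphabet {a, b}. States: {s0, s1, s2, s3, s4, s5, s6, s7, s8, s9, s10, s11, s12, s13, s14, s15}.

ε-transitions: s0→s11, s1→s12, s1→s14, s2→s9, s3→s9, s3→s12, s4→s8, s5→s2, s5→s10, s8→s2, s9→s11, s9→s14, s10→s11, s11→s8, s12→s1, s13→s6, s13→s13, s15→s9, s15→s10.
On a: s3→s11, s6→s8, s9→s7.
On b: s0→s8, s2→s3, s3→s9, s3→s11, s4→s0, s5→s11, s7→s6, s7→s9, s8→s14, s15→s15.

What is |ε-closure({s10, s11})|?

6

Start with {s10, s11}.
From s11 via ε: add s8.
From s8 via ε: add s2.
From s2 via ε: add s9.
From s9 via ε: add s14.
ε-closure = {s2, s8, s9, s10, s11, s14}, which has 6 states.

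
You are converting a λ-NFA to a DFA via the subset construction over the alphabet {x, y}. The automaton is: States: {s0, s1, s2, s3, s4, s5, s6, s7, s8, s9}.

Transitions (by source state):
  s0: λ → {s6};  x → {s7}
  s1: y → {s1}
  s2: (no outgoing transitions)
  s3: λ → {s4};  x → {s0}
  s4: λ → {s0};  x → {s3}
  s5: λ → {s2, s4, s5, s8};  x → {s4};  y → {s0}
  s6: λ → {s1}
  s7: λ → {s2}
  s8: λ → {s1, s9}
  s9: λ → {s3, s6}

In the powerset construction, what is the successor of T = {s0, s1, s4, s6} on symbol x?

{s0, s1, s2, s3, s4, s6, s7}

s0 on x → {s7}.
s4 on x → {s3}.
No x-transition from s1, s6.
Union after reading x: {s3, s7}.
Now take the λ-closure:
From s3 via λ: add s4.
From s7 via λ: add s2.
From s4 via λ: add s0.
From s0 via λ: add s6.
From s6 via λ: add s1.
No new states can be added; the closed set is {s0, s1, s2, s3, s4, s6, s7}.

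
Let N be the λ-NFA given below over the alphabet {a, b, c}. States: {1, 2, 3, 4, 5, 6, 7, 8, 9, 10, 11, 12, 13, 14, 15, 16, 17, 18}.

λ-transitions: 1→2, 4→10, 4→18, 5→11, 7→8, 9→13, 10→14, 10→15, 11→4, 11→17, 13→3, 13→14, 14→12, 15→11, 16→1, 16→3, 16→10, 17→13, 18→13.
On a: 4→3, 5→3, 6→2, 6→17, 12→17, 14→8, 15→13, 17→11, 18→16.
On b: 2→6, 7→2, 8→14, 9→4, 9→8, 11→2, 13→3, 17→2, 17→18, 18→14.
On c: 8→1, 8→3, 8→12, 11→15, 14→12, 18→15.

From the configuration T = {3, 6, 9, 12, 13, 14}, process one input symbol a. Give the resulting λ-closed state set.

{2, 3, 8, 12, 13, 14, 17}

6 on a → {2, 17}.
12 on a → {17}.
14 on a → {8}.
No a-transition from 3, 9, 13.
Union after reading a: {2, 8, 17}.
Now take the λ-closure:
From 17 via λ: add 13.
From 13 via λ: add 3, 14.
From 14 via λ: add 12.
No new states can be added; the closed set is {2, 3, 8, 12, 13, 14, 17}.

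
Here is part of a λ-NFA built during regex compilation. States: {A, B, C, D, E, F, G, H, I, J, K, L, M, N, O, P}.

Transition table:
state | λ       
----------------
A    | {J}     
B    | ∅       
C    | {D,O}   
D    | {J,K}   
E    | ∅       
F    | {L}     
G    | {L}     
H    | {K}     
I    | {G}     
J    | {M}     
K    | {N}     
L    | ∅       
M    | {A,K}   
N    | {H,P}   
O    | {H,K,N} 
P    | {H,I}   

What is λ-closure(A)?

{A, G, H, I, J, K, L, M, N, P}

Start with {A}.
From A via λ: add J.
From J via λ: add M.
From M via λ: add K.
From K via λ: add N.
From N via λ: add H, P.
From P via λ: add I.
From I via λ: add G.
From G via λ: add L.
No new states can be added; the closed set is {A, G, H, I, J, K, L, M, N, P}.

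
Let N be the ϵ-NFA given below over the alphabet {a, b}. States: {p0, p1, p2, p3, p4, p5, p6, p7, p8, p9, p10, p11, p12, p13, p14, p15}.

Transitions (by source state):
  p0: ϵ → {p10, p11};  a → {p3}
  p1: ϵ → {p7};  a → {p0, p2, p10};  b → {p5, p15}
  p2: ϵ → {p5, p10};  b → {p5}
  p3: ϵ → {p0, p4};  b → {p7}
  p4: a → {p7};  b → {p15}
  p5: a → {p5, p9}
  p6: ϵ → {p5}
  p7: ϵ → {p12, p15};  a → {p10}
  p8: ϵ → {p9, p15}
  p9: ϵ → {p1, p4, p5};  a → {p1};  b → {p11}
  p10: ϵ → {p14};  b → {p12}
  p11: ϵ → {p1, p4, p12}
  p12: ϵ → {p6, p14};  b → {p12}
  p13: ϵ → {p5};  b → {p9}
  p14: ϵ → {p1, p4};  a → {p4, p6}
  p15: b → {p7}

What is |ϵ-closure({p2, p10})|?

10

Start with {p2, p10}.
From p2 via ϵ: add p5.
From p10 via ϵ: add p14.
From p14 via ϵ: add p1, p4.
From p1 via ϵ: add p7.
From p7 via ϵ: add p12, p15.
From p12 via ϵ: add p6.
ϵ-closure = {p1, p2, p4, p5, p6, p7, p10, p12, p14, p15}, which has 10 states.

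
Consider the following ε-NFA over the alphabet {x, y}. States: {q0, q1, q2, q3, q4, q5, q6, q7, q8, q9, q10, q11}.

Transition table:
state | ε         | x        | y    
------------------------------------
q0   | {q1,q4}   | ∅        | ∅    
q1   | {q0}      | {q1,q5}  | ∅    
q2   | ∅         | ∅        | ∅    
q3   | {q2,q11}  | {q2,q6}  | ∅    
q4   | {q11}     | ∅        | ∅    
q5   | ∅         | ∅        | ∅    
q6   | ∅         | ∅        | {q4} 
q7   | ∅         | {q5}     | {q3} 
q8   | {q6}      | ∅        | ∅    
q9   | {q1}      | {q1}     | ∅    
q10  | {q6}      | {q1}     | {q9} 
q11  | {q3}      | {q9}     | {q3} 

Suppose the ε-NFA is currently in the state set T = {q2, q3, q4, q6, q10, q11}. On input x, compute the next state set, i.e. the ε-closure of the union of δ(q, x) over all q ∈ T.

q3 on x → {q2, q6}.
q10 on x → {q1}.
q11 on x → {q9}.
No x-transition from q2, q4, q6.
Union after reading x: {q1, q2, q6, q9}.
Now take the ε-closure:
From q1 via ε: add q0.
From q0 via ε: add q4.
From q4 via ε: add q11.
From q11 via ε: add q3.
No new states can be added; the closed set is {q0, q1, q2, q3, q4, q6, q9, q11}.

{q0, q1, q2, q3, q4, q6, q9, q11}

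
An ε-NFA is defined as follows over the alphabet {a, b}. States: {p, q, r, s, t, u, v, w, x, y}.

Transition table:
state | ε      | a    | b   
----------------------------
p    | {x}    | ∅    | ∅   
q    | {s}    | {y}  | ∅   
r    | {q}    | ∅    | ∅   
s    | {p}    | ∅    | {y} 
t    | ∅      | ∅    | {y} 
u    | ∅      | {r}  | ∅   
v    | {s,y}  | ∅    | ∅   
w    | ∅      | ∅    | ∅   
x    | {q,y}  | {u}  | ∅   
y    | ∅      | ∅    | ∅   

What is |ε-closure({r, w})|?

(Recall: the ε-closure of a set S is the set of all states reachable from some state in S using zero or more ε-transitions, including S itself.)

Start with {r, w}.
From r via ε: add q.
From q via ε: add s.
From s via ε: add p.
From p via ε: add x.
From x via ε: add y.
ε-closure = {p, q, r, s, w, x, y}, which has 7 states.

7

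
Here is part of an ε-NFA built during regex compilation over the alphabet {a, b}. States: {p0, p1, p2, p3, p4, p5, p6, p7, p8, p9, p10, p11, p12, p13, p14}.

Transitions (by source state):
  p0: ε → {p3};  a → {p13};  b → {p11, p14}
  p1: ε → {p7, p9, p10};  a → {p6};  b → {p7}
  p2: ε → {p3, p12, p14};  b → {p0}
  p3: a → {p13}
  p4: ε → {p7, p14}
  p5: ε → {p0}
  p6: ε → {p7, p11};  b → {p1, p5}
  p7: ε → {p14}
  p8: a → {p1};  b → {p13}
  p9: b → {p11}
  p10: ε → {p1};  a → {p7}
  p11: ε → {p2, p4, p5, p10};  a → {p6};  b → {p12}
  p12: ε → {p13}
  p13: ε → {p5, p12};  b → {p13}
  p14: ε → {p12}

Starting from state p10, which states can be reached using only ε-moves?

Start with {p10}.
From p10 via ε: add p1.
From p1 via ε: add p7, p9.
From p7 via ε: add p14.
From p14 via ε: add p12.
From p12 via ε: add p13.
From p13 via ε: add p5.
From p5 via ε: add p0.
From p0 via ε: add p3.
No new states can be added; the closed set is {p0, p1, p3, p5, p7, p9, p10, p12, p13, p14}.

{p0, p1, p3, p5, p7, p9, p10, p12, p13, p14}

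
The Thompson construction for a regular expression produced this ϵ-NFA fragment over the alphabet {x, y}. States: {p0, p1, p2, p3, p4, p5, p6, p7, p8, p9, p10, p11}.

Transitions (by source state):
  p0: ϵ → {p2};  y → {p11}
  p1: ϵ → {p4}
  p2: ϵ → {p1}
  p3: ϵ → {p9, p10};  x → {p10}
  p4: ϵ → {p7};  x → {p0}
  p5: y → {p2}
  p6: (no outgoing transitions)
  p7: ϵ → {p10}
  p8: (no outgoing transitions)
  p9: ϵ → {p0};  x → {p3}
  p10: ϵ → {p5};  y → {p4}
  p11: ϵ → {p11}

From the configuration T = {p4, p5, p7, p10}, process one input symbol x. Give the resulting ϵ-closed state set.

p4 on x → {p0}.
No x-transition from p5, p7, p10.
Union after reading x: {p0}.
Now take the ϵ-closure:
From p0 via ϵ: add p2.
From p2 via ϵ: add p1.
From p1 via ϵ: add p4.
From p4 via ϵ: add p7.
From p7 via ϵ: add p10.
From p10 via ϵ: add p5.
No new states can be added; the closed set is {p0, p1, p2, p4, p5, p7, p10}.

{p0, p1, p2, p4, p5, p7, p10}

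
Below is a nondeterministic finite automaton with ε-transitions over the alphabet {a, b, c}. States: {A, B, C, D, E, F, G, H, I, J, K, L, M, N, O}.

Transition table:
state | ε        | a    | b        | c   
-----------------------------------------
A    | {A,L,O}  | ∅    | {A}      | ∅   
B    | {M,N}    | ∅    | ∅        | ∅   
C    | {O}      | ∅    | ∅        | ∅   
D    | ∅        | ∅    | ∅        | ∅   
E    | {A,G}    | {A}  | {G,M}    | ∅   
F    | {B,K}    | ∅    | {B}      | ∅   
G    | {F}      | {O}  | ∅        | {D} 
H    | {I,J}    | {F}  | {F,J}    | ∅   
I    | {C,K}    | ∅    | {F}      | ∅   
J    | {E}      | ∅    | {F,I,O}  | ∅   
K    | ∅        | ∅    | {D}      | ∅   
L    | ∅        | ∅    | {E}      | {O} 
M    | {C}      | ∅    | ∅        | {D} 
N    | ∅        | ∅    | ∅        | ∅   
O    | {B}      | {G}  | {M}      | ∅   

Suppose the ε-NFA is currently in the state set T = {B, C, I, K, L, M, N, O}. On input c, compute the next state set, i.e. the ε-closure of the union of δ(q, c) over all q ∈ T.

{B, C, D, M, N, O}

L on c → {O}.
M on c → {D}.
No c-transition from B, C, I, K, N, O.
Union after reading c: {D, O}.
Now take the ε-closure:
From O via ε: add B.
From B via ε: add M, N.
From M via ε: add C.
No new states can be added; the closed set is {B, C, D, M, N, O}.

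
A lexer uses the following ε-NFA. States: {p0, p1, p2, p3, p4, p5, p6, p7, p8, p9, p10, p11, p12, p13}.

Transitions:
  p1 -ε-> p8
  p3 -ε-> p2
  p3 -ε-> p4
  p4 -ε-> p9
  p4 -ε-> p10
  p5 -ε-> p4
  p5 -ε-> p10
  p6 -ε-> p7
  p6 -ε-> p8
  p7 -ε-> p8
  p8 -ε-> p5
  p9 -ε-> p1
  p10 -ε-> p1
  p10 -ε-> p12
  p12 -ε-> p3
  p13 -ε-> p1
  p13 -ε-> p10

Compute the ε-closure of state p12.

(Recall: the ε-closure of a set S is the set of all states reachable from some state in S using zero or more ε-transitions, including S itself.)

Start with {p12}.
From p12 via ε: add p3.
From p3 via ε: add p2, p4.
From p4 via ε: add p9, p10.
From p9 via ε: add p1.
From p1 via ε: add p8.
From p8 via ε: add p5.
No new states can be added; the closed set is {p1, p2, p3, p4, p5, p8, p9, p10, p12}.

{p1, p2, p3, p4, p5, p8, p9, p10, p12}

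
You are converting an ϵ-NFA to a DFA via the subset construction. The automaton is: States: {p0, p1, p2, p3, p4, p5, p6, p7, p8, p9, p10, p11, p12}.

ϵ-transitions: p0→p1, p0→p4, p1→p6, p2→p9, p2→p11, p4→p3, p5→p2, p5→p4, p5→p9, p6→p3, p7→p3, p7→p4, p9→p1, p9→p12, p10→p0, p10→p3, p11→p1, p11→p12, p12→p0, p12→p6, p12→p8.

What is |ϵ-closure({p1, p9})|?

8

Start with {p1, p9}.
From p1 via ϵ: add p6.
From p9 via ϵ: add p12.
From p6 via ϵ: add p3.
From p12 via ϵ: add p0, p8.
From p0 via ϵ: add p4.
ϵ-closure = {p0, p1, p3, p4, p6, p8, p9, p12}, which has 8 states.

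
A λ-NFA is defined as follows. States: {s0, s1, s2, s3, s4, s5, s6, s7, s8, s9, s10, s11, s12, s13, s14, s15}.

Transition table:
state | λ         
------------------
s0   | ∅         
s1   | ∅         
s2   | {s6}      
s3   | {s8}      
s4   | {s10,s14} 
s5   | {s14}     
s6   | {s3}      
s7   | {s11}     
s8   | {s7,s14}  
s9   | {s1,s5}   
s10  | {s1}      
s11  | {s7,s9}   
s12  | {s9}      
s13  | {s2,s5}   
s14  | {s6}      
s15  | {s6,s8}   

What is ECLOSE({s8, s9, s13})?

Start with {s8, s9, s13}.
From s8 via λ: add s7, s14.
From s9 via λ: add s1, s5.
From s13 via λ: add s2.
From s2 via λ: add s6.
From s7 via λ: add s11.
From s6 via λ: add s3.
No new states can be added; the closed set is {s1, s2, s3, s5, s6, s7, s8, s9, s11, s13, s14}.

{s1, s2, s3, s5, s6, s7, s8, s9, s11, s13, s14}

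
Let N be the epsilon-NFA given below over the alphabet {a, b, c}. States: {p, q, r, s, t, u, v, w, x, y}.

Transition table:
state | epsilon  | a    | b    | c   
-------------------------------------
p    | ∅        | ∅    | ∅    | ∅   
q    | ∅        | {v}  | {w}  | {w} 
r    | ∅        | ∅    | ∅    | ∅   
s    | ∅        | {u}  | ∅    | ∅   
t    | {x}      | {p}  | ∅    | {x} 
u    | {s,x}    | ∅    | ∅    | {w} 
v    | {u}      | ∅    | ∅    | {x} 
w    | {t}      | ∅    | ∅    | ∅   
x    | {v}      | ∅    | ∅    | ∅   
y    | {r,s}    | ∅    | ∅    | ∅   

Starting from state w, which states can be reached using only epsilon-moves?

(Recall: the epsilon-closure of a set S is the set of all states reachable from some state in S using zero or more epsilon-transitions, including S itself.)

{s, t, u, v, w, x}

Start with {w}.
From w via epsilon: add t.
From t via epsilon: add x.
From x via epsilon: add v.
From v via epsilon: add u.
From u via epsilon: add s.
No new states can be added; the closed set is {s, t, u, v, w, x}.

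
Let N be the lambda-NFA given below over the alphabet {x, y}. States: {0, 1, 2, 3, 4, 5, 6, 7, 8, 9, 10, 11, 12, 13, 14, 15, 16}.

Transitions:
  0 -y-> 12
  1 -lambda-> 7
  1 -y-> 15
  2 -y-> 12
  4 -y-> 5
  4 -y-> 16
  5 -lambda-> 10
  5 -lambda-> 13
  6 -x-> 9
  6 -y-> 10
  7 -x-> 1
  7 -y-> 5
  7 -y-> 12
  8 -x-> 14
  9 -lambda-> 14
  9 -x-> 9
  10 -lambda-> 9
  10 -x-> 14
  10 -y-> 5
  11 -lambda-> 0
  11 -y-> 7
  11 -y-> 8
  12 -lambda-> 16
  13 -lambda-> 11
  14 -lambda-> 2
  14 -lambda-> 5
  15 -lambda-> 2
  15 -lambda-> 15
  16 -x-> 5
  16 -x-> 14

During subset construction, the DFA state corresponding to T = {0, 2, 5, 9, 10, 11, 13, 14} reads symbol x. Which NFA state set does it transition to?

{0, 2, 5, 9, 10, 11, 13, 14}

9 on x → {9}.
10 on x → {14}.
No x-transition from 0, 2, 5, 11, 13, 14.
Union after reading x: {9, 14}.
Now take the lambda-closure:
From 14 via lambda: add 2, 5.
From 5 via lambda: add 10, 13.
From 13 via lambda: add 11.
From 11 via lambda: add 0.
No new states can be added; the closed set is {0, 2, 5, 9, 10, 11, 13, 14}.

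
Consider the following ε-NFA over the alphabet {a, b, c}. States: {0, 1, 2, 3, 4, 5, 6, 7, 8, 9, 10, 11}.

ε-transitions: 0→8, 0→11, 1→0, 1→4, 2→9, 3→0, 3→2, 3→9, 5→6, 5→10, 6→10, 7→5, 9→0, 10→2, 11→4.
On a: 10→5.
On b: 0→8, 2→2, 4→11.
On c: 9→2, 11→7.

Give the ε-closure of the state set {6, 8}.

{0, 2, 4, 6, 8, 9, 10, 11}

Start with {6, 8}.
From 6 via ε: add 10.
From 10 via ε: add 2.
From 2 via ε: add 9.
From 9 via ε: add 0.
From 0 via ε: add 11.
From 11 via ε: add 4.
No new states can be added; the closed set is {0, 2, 4, 6, 8, 9, 10, 11}.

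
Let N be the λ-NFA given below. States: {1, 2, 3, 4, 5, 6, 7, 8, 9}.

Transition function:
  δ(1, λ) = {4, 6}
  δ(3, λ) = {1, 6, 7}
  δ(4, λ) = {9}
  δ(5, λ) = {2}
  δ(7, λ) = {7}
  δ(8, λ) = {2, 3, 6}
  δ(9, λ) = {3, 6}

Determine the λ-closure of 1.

Start with {1}.
From 1 via λ: add 4, 6.
From 4 via λ: add 9.
From 9 via λ: add 3.
From 3 via λ: add 7.
No new states can be added; the closed set is {1, 3, 4, 6, 7, 9}.

{1, 3, 4, 6, 7, 9}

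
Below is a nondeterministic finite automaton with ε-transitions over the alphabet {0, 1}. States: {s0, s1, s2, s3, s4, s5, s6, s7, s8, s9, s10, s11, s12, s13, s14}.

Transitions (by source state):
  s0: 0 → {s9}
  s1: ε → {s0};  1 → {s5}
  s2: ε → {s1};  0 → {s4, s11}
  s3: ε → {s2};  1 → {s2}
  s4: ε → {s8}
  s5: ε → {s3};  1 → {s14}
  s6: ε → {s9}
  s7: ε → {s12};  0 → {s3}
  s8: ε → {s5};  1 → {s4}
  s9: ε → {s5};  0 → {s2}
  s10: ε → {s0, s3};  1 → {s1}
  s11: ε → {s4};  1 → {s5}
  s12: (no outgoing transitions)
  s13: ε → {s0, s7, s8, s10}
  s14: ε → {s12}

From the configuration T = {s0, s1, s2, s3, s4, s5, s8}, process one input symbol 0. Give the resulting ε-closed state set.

s0 on 0 → {s9}.
s2 on 0 → {s4, s11}.
No 0-transition from s1, s3, s4, s5, s8.
Union after reading 0: {s4, s9, s11}.
Now take the ε-closure:
From s4 via ε: add s8.
From s9 via ε: add s5.
From s5 via ε: add s3.
From s3 via ε: add s2.
From s2 via ε: add s1.
From s1 via ε: add s0.
No new states can be added; the closed set is {s0, s1, s2, s3, s4, s5, s8, s9, s11}.

{s0, s1, s2, s3, s4, s5, s8, s9, s11}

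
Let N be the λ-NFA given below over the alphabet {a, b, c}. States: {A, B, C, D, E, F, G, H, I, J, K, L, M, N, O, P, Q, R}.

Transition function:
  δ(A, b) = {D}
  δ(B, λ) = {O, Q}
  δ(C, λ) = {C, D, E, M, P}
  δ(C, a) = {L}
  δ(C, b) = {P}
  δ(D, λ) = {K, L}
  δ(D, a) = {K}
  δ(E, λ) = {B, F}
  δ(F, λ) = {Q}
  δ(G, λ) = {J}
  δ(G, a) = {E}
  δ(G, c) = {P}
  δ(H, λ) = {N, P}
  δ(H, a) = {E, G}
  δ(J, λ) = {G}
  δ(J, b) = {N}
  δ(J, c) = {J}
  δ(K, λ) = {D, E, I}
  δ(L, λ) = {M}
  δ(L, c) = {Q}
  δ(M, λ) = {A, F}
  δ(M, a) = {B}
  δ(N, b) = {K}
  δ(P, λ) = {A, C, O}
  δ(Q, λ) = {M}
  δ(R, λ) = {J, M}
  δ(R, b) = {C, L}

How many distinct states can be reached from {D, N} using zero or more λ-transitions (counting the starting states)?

Start with {D, N}.
From D via λ: add K, L.
From K via λ: add E, I.
From L via λ: add M.
From E via λ: add B, F.
From M via λ: add A.
From B via λ: add O, Q.
λ-closure = {A, B, D, E, F, I, K, L, M, N, O, Q}, which has 12 states.

12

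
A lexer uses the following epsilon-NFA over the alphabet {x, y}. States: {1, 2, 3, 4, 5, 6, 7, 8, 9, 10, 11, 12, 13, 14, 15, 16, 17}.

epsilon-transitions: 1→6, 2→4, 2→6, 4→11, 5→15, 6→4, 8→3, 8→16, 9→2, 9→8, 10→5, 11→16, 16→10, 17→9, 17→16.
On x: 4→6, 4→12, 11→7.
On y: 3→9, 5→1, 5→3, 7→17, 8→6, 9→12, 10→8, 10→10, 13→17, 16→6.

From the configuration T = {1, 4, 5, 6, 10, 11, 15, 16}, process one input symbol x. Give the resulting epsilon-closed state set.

{4, 5, 6, 7, 10, 11, 12, 15, 16}

4 on x → {6, 12}.
11 on x → {7}.
No x-transition from 1, 5, 6, 10, 15, 16.
Union after reading x: {6, 7, 12}.
Now take the epsilon-closure:
From 6 via epsilon: add 4.
From 4 via epsilon: add 11.
From 11 via epsilon: add 16.
From 16 via epsilon: add 10.
From 10 via epsilon: add 5.
From 5 via epsilon: add 15.
No new states can be added; the closed set is {4, 5, 6, 7, 10, 11, 12, 15, 16}.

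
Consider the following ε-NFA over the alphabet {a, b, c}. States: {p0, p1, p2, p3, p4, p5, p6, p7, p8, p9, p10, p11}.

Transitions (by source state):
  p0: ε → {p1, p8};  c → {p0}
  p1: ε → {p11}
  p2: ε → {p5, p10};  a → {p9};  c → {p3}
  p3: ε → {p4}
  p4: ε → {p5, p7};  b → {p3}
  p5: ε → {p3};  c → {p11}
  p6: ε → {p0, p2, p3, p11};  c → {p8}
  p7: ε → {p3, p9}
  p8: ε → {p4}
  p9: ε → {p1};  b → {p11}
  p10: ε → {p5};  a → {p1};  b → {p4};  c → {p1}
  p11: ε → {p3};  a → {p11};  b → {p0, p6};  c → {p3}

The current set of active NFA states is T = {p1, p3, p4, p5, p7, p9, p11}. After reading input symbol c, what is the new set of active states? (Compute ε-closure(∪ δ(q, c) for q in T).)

p5 on c → {p11}.
p11 on c → {p3}.
No c-transition from p1, p3, p4, p7, p9.
Union after reading c: {p3, p11}.
Now take the ε-closure:
From p3 via ε: add p4.
From p4 via ε: add p5, p7.
From p7 via ε: add p9.
From p9 via ε: add p1.
No new states can be added; the closed set is {p1, p3, p4, p5, p7, p9, p11}.

{p1, p3, p4, p5, p7, p9, p11}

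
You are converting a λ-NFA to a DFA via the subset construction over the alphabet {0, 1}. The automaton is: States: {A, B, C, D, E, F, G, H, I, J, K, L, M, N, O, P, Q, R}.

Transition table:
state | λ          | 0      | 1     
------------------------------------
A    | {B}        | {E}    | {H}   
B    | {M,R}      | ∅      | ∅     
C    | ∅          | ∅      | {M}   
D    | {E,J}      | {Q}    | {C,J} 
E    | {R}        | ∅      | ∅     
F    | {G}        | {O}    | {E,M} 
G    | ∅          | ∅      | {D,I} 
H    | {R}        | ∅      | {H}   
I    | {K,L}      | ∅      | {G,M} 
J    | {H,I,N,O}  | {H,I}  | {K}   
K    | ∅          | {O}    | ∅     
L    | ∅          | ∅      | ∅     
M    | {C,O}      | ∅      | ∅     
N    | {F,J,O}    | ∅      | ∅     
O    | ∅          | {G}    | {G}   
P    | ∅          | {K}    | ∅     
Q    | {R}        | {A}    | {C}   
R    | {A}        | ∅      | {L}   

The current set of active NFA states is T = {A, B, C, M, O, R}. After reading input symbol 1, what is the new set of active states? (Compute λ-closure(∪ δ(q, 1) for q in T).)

A on 1 → {H}.
C on 1 → {M}.
O on 1 → {G}.
R on 1 → {L}.
No 1-transition from B, M.
Union after reading 1: {G, H, L, M}.
Now take the λ-closure:
From H via λ: add R.
From M via λ: add C, O.
From R via λ: add A.
From A via λ: add B.
No new states can be added; the closed set is {A, B, C, G, H, L, M, O, R}.

{A, B, C, G, H, L, M, O, R}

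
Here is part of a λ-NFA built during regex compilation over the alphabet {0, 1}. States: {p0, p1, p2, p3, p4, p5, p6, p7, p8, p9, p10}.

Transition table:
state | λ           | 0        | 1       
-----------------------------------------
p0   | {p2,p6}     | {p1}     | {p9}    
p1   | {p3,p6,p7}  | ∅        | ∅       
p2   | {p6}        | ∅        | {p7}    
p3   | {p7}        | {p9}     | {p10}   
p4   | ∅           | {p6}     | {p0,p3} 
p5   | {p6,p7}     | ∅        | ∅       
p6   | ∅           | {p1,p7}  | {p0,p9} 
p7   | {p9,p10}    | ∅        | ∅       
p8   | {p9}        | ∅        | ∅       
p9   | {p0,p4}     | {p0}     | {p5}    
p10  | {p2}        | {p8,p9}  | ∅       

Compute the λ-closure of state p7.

{p0, p2, p4, p6, p7, p9, p10}

Start with {p7}.
From p7 via λ: add p9, p10.
From p9 via λ: add p0, p4.
From p10 via λ: add p2.
From p0 via λ: add p6.
No new states can be added; the closed set is {p0, p2, p4, p6, p7, p9, p10}.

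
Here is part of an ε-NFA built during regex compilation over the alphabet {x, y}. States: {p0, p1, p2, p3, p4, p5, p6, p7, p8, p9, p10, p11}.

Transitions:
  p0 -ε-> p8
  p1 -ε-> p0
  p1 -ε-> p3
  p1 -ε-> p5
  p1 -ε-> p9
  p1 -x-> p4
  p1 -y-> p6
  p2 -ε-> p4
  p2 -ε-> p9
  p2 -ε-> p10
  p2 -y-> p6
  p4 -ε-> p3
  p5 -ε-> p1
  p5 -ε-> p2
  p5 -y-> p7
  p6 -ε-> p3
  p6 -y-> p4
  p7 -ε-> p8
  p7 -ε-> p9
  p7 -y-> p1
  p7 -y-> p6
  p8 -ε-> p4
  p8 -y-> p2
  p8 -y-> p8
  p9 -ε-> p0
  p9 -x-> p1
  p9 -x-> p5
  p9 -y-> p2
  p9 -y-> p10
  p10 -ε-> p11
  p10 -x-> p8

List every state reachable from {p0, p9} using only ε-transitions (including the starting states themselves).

Start with {p0, p9}.
From p0 via ε: add p8.
From p8 via ε: add p4.
From p4 via ε: add p3.
No new states can be added; the closed set is {p0, p3, p4, p8, p9}.

{p0, p3, p4, p8, p9}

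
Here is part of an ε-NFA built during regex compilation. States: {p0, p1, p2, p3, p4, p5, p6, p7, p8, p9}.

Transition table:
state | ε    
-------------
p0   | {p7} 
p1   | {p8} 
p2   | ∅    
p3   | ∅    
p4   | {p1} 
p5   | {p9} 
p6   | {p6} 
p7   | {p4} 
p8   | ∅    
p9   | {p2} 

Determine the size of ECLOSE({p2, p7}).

Start with {p2, p7}.
From p7 via ε: add p4.
From p4 via ε: add p1.
From p1 via ε: add p8.
ε-closure = {p1, p2, p4, p7, p8}, which has 5 states.

5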